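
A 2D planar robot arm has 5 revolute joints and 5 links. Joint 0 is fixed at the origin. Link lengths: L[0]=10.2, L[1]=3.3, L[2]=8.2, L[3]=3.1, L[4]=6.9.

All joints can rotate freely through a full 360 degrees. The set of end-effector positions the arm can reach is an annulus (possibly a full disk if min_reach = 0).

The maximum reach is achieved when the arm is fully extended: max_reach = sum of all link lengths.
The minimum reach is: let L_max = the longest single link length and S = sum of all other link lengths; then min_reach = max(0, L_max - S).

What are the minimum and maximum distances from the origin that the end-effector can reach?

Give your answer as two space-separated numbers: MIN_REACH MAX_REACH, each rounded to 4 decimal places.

Link lengths: [10.2, 3.3, 8.2, 3.1, 6.9]
max_reach = 10.2 + 3.3 + 8.2 + 3.1 + 6.9 = 31.7
L_max = max([10.2, 3.3, 8.2, 3.1, 6.9]) = 10.2
S (sum of others) = 31.7 - 10.2 = 21.5
min_reach = max(0, 10.2 - 21.5) = max(0, -11.3) = 0

Answer: 0.0000 31.7000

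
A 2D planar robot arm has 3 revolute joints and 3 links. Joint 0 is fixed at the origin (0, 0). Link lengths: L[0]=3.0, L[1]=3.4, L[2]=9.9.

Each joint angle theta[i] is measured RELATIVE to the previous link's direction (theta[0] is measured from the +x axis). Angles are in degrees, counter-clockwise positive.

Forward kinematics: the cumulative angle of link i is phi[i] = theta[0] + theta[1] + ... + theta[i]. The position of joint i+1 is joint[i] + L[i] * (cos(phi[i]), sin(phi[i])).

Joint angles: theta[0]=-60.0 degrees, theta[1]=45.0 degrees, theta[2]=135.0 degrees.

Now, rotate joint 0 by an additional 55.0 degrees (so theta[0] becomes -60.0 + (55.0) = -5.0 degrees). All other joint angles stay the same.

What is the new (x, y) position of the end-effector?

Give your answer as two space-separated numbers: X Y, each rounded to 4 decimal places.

joint[0] = (0.0000, 0.0000)  (base)
link 0: phi[0] = -5 = -5 deg
  cos(-5 deg) = 0.9962, sin(-5 deg) = -0.0872
  joint[1] = (0.0000, 0.0000) + 3 * (0.9962, -0.0872) = (0.0000 + 2.9886, 0.0000 + -0.2615) = (2.9886, -0.2615)
link 1: phi[1] = -5 + 45 = 40 deg
  cos(40 deg) = 0.7660, sin(40 deg) = 0.6428
  joint[2] = (2.9886, -0.2615) + 3.4 * (0.7660, 0.6428) = (2.9886 + 2.6046, -0.2615 + 2.1855) = (5.5931, 1.9240)
link 2: phi[2] = -5 + 45 + 135 = 175 deg
  cos(175 deg) = -0.9962, sin(175 deg) = 0.0872
  joint[3] = (5.5931, 1.9240) + 9.9 * (-0.9962, 0.0872) = (5.5931 + -9.8623, 1.9240 + 0.8628) = (-4.2692, 2.7869)
End effector: (-4.2692, 2.7869)

Answer: -4.2692 2.7869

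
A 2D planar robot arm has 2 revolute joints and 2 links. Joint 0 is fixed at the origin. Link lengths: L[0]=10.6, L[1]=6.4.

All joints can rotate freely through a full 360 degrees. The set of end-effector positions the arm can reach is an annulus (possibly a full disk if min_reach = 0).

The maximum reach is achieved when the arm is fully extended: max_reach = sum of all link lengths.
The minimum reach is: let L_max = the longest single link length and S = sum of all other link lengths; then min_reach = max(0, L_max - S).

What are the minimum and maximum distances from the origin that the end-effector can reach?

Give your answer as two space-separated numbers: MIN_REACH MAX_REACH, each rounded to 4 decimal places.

Link lengths: [10.6, 6.4]
max_reach = 10.6 + 6.4 = 17
L_max = max([10.6, 6.4]) = 10.6
S (sum of others) = 17 - 10.6 = 6.4
min_reach = max(0, 10.6 - 6.4) = max(0, 4.2) = 4.2

Answer: 4.2000 17.0000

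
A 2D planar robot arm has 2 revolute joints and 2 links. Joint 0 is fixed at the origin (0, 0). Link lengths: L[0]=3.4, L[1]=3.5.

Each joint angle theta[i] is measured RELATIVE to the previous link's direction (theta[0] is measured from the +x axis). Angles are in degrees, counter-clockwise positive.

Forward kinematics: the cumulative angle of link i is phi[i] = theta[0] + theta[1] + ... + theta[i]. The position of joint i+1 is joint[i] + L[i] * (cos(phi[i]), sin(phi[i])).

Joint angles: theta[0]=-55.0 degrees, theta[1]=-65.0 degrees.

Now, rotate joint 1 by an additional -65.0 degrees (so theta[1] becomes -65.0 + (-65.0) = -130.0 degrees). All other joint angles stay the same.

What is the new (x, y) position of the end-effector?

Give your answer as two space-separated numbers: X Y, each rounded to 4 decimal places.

Answer: -1.5365 -2.4801

Derivation:
joint[0] = (0.0000, 0.0000)  (base)
link 0: phi[0] = -55 = -55 deg
  cos(-55 deg) = 0.5736, sin(-55 deg) = -0.8192
  joint[1] = (0.0000, 0.0000) + 3.4 * (0.5736, -0.8192) = (0.0000 + 1.9502, 0.0000 + -2.7851) = (1.9502, -2.7851)
link 1: phi[1] = -55 + -130 = -185 deg
  cos(-185 deg) = -0.9962, sin(-185 deg) = 0.0872
  joint[2] = (1.9502, -2.7851) + 3.5 * (-0.9962, 0.0872) = (1.9502 + -3.4867, -2.7851 + 0.3050) = (-1.5365, -2.4801)
End effector: (-1.5365, -2.4801)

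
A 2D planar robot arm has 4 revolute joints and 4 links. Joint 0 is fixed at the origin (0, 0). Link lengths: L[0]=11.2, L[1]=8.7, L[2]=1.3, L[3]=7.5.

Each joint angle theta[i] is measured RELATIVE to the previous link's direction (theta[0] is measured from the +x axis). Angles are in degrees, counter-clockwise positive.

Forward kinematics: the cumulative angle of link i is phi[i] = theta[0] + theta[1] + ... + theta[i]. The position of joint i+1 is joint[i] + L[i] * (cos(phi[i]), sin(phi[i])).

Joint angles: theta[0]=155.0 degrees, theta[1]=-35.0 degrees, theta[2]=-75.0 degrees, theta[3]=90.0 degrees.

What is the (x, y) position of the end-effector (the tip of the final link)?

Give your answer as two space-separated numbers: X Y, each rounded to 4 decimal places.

Answer: -18.8847 18.4903

Derivation:
joint[0] = (0.0000, 0.0000)  (base)
link 0: phi[0] = 155 = 155 deg
  cos(155 deg) = -0.9063, sin(155 deg) = 0.4226
  joint[1] = (0.0000, 0.0000) + 11.2 * (-0.9063, 0.4226) = (0.0000 + -10.1506, 0.0000 + 4.7333) = (-10.1506, 4.7333)
link 1: phi[1] = 155 + -35 = 120 deg
  cos(120 deg) = -0.5000, sin(120 deg) = 0.8660
  joint[2] = (-10.1506, 4.7333) + 8.7 * (-0.5000, 0.8660) = (-10.1506 + -4.3500, 4.7333 + 7.5344) = (-14.5006, 12.2677)
link 2: phi[2] = 155 + -35 + -75 = 45 deg
  cos(45 deg) = 0.7071, sin(45 deg) = 0.7071
  joint[3] = (-14.5006, 12.2677) + 1.3 * (0.7071, 0.7071) = (-14.5006 + 0.9192, 12.2677 + 0.9192) = (-13.5814, 13.1870)
link 3: phi[3] = 155 + -35 + -75 + 90 = 135 deg
  cos(135 deg) = -0.7071, sin(135 deg) = 0.7071
  joint[4] = (-13.5814, 13.1870) + 7.5 * (-0.7071, 0.7071) = (-13.5814 + -5.3033, 13.1870 + 5.3033) = (-18.8847, 18.4903)
End effector: (-18.8847, 18.4903)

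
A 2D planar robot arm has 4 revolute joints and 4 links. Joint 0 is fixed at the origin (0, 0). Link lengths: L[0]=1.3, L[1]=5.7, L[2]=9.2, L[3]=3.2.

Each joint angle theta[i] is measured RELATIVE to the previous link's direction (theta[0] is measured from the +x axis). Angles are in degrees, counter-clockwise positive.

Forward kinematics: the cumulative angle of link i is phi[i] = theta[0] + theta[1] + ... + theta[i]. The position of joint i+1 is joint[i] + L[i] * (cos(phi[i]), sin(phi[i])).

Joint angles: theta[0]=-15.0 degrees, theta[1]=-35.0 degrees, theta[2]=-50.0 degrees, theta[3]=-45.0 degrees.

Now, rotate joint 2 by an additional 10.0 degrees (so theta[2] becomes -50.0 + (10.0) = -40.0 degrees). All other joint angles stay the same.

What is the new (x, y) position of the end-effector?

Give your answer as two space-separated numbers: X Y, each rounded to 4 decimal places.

Answer: 2.6569 -16.1657

Derivation:
joint[0] = (0.0000, 0.0000)  (base)
link 0: phi[0] = -15 = -15 deg
  cos(-15 deg) = 0.9659, sin(-15 deg) = -0.2588
  joint[1] = (0.0000, 0.0000) + 1.3 * (0.9659, -0.2588) = (0.0000 + 1.2557, 0.0000 + -0.3365) = (1.2557, -0.3365)
link 1: phi[1] = -15 + -35 = -50 deg
  cos(-50 deg) = 0.6428, sin(-50 deg) = -0.7660
  joint[2] = (1.2557, -0.3365) + 5.7 * (0.6428, -0.7660) = (1.2557 + 3.6639, -0.3365 + -4.3665) = (4.9196, -4.7029)
link 2: phi[2] = -15 + -35 + -40 = -90 deg
  cos(-90 deg) = 0.0000, sin(-90 deg) = -1.0000
  joint[3] = (4.9196, -4.7029) + 9.2 * (0.0000, -1.0000) = (4.9196 + 0.0000, -4.7029 + -9.2000) = (4.9196, -13.9029)
link 3: phi[3] = -15 + -35 + -40 + -45 = -135 deg
  cos(-135 deg) = -0.7071, sin(-135 deg) = -0.7071
  joint[4] = (4.9196, -13.9029) + 3.2 * (-0.7071, -0.7071) = (4.9196 + -2.2627, -13.9029 + -2.2627) = (2.6569, -16.1657)
End effector: (2.6569, -16.1657)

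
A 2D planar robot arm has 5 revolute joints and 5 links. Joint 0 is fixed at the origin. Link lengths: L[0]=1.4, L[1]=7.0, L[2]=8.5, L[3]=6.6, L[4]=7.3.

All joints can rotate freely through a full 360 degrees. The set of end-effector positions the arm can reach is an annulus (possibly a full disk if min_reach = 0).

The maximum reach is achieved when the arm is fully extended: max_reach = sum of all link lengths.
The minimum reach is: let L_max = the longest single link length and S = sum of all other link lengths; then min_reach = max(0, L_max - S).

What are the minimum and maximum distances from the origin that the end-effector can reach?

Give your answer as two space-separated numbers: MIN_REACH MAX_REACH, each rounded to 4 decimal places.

Answer: 0.0000 30.8000

Derivation:
Link lengths: [1.4, 7.0, 8.5, 6.6, 7.3]
max_reach = 1.4 + 7 + 8.5 + 6.6 + 7.3 = 30.8
L_max = max([1.4, 7.0, 8.5, 6.6, 7.3]) = 8.5
S (sum of others) = 30.8 - 8.5 = 22.3
min_reach = max(0, 8.5 - 22.3) = max(0, -13.8) = 0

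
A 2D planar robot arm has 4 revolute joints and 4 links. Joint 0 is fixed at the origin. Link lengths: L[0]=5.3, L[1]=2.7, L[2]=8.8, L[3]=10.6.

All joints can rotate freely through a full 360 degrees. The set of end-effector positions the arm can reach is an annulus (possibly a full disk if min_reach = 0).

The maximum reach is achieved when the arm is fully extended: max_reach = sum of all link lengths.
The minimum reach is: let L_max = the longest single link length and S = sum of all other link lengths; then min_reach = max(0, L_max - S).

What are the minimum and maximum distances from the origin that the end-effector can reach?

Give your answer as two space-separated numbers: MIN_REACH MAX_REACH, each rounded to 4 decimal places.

Answer: 0.0000 27.4000

Derivation:
Link lengths: [5.3, 2.7, 8.8, 10.6]
max_reach = 5.3 + 2.7 + 8.8 + 10.6 = 27.4
L_max = max([5.3, 2.7, 8.8, 10.6]) = 10.6
S (sum of others) = 27.4 - 10.6 = 16.8
min_reach = max(0, 10.6 - 16.8) = max(0, -6.2) = 0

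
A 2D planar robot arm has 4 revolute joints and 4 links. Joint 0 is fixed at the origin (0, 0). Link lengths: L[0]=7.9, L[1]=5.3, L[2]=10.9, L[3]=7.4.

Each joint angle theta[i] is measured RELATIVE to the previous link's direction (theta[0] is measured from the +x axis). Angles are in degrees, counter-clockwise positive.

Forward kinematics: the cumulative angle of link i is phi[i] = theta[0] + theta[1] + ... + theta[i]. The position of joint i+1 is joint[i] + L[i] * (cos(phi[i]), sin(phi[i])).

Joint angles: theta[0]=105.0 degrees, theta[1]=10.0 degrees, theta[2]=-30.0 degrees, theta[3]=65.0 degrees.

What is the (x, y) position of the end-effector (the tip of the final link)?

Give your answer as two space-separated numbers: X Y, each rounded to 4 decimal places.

Answer: -9.7431 26.9928

Derivation:
joint[0] = (0.0000, 0.0000)  (base)
link 0: phi[0] = 105 = 105 deg
  cos(105 deg) = -0.2588, sin(105 deg) = 0.9659
  joint[1] = (0.0000, 0.0000) + 7.9 * (-0.2588, 0.9659) = (0.0000 + -2.0447, 0.0000 + 7.6308) = (-2.0447, 7.6308)
link 1: phi[1] = 105 + 10 = 115 deg
  cos(115 deg) = -0.4226, sin(115 deg) = 0.9063
  joint[2] = (-2.0447, 7.6308) + 5.3 * (-0.4226, 0.9063) = (-2.0447 + -2.2399, 7.6308 + 4.8034) = (-4.2845, 12.4342)
link 2: phi[2] = 105 + 10 + -30 = 85 deg
  cos(85 deg) = 0.0872, sin(85 deg) = 0.9962
  joint[3] = (-4.2845, 12.4342) + 10.9 * (0.0872, 0.9962) = (-4.2845 + 0.9500, 12.4342 + 10.8585) = (-3.3345, 23.2928)
link 3: phi[3] = 105 + 10 + -30 + 65 = 150 deg
  cos(150 deg) = -0.8660, sin(150 deg) = 0.5000
  joint[4] = (-3.3345, 23.2928) + 7.4 * (-0.8660, 0.5000) = (-3.3345 + -6.4086, 23.2928 + 3.7000) = (-9.7431, 26.9928)
End effector: (-9.7431, 26.9928)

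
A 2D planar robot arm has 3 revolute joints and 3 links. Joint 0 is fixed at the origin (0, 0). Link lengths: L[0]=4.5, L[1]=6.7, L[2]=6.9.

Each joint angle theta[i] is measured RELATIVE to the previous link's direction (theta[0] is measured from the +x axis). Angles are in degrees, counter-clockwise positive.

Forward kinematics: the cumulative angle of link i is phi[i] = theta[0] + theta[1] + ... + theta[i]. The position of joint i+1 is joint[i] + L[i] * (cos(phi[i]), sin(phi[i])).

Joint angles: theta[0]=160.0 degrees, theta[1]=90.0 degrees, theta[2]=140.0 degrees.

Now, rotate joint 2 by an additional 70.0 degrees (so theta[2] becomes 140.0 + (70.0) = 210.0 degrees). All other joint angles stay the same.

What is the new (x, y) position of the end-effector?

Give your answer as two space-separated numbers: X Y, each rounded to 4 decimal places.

joint[0] = (0.0000, 0.0000)  (base)
link 0: phi[0] = 160 = 160 deg
  cos(160 deg) = -0.9397, sin(160 deg) = 0.3420
  joint[1] = (0.0000, 0.0000) + 4.5 * (-0.9397, 0.3420) = (0.0000 + -4.2286, 0.0000 + 1.5391) = (-4.2286, 1.5391)
link 1: phi[1] = 160 + 90 = 250 deg
  cos(250 deg) = -0.3420, sin(250 deg) = -0.9397
  joint[2] = (-4.2286, 1.5391) + 6.7 * (-0.3420, -0.9397) = (-4.2286 + -2.2915, 1.5391 + -6.2959) = (-6.5202, -4.7568)
link 2: phi[2] = 160 + 90 + 210 = 460 deg
  cos(460 deg) = -0.1736, sin(460 deg) = 0.9848
  joint[3] = (-6.5202, -4.7568) + 6.9 * (-0.1736, 0.9848) = (-6.5202 + -1.1982, -4.7568 + 6.7952) = (-7.7183, 2.0383)
End effector: (-7.7183, 2.0383)

Answer: -7.7183 2.0383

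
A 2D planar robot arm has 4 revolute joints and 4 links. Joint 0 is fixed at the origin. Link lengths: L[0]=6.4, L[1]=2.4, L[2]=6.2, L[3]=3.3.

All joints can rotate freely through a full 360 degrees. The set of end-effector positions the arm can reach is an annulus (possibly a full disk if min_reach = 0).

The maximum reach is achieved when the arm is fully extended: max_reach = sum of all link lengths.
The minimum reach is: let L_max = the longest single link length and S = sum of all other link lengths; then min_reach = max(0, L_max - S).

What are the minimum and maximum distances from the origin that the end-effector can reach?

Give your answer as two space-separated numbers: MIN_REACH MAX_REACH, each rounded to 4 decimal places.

Answer: 0.0000 18.3000

Derivation:
Link lengths: [6.4, 2.4, 6.2, 3.3]
max_reach = 6.4 + 2.4 + 6.2 + 3.3 = 18.3
L_max = max([6.4, 2.4, 6.2, 3.3]) = 6.4
S (sum of others) = 18.3 - 6.4 = 11.9
min_reach = max(0, 6.4 - 11.9) = max(0, -5.5) = 0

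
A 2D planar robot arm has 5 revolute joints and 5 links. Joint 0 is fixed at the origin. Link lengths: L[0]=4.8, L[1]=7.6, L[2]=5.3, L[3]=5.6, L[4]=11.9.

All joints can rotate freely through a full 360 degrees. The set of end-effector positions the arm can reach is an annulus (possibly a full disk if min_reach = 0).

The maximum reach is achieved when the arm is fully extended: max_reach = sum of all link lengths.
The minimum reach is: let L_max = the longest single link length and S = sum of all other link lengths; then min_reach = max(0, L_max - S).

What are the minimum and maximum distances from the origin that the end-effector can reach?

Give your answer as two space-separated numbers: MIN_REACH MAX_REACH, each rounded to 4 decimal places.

Link lengths: [4.8, 7.6, 5.3, 5.6, 11.9]
max_reach = 4.8 + 7.6 + 5.3 + 5.6 + 11.9 = 35.2
L_max = max([4.8, 7.6, 5.3, 5.6, 11.9]) = 11.9
S (sum of others) = 35.2 - 11.9 = 23.3
min_reach = max(0, 11.9 - 23.3) = max(0, -11.4) = 0

Answer: 0.0000 35.2000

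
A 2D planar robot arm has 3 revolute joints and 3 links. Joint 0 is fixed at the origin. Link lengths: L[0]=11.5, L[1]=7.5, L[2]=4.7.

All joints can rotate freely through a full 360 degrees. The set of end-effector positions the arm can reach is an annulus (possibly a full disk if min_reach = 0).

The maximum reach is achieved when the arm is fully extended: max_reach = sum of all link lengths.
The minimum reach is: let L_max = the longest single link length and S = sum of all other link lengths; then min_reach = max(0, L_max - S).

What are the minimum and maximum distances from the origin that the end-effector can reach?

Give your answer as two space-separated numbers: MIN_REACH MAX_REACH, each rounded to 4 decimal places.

Answer: 0.0000 23.7000

Derivation:
Link lengths: [11.5, 7.5, 4.7]
max_reach = 11.5 + 7.5 + 4.7 = 23.7
L_max = max([11.5, 7.5, 4.7]) = 11.5
S (sum of others) = 23.7 - 11.5 = 12.2
min_reach = max(0, 11.5 - 12.2) = max(0, -0.7) = 0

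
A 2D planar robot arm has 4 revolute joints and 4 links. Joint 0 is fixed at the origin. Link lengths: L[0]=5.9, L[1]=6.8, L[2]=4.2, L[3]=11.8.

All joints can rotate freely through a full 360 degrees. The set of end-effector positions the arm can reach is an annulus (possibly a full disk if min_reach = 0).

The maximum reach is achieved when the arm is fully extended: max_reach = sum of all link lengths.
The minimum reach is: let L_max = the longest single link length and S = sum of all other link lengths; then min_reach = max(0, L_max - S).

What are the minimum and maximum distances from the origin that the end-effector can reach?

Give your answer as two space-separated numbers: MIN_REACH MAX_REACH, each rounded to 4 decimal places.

Answer: 0.0000 28.7000

Derivation:
Link lengths: [5.9, 6.8, 4.2, 11.8]
max_reach = 5.9 + 6.8 + 4.2 + 11.8 = 28.7
L_max = max([5.9, 6.8, 4.2, 11.8]) = 11.8
S (sum of others) = 28.7 - 11.8 = 16.9
min_reach = max(0, 11.8 - 16.9) = max(0, -5.1) = 0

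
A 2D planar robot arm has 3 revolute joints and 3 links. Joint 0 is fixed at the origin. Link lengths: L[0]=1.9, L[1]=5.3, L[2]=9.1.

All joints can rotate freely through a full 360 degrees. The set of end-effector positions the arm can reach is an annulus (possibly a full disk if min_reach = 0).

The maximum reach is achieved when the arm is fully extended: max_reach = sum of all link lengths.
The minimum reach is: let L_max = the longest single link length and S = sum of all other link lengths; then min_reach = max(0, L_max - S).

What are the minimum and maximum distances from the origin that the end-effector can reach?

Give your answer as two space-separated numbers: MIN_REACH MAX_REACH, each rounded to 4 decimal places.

Answer: 1.9000 16.3000

Derivation:
Link lengths: [1.9, 5.3, 9.1]
max_reach = 1.9 + 5.3 + 9.1 = 16.3
L_max = max([1.9, 5.3, 9.1]) = 9.1
S (sum of others) = 16.3 - 9.1 = 7.2
min_reach = max(0, 9.1 - 7.2) = max(0, 1.9) = 1.9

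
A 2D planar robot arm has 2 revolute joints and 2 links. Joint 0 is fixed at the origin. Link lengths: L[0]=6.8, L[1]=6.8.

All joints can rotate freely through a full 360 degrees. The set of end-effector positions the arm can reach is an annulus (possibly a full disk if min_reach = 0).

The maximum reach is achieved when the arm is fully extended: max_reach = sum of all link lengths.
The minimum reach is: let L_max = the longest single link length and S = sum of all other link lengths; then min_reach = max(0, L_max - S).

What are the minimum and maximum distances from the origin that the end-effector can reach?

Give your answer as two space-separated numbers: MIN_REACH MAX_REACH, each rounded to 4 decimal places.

Link lengths: [6.8, 6.8]
max_reach = 6.8 + 6.8 = 13.6
L_max = max([6.8, 6.8]) = 6.8
S (sum of others) = 13.6 - 6.8 = 6.8
min_reach = max(0, 6.8 - 6.8) = max(0, 0) = 0

Answer: 0.0000 13.6000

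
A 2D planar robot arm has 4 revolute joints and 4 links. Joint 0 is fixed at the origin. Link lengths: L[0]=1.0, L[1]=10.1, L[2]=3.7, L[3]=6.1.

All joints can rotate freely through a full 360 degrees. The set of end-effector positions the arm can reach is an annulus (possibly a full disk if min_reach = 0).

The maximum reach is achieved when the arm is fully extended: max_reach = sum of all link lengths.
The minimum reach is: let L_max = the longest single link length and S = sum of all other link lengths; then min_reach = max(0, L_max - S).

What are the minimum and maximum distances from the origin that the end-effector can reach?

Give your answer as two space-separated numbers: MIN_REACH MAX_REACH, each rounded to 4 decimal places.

Answer: 0.0000 20.9000

Derivation:
Link lengths: [1.0, 10.1, 3.7, 6.1]
max_reach = 1 + 10.1 + 3.7 + 6.1 = 20.9
L_max = max([1.0, 10.1, 3.7, 6.1]) = 10.1
S (sum of others) = 20.9 - 10.1 = 10.8
min_reach = max(0, 10.1 - 10.8) = max(0, -0.7) = 0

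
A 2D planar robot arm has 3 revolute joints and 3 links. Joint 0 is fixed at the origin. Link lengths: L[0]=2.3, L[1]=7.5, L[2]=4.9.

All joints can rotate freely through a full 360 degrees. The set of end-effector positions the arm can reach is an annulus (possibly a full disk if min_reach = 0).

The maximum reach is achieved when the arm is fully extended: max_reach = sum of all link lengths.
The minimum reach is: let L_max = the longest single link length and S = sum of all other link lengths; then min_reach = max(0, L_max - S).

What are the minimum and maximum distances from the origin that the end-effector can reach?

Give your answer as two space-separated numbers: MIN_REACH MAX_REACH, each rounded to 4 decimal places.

Link lengths: [2.3, 7.5, 4.9]
max_reach = 2.3 + 7.5 + 4.9 = 14.7
L_max = max([2.3, 7.5, 4.9]) = 7.5
S (sum of others) = 14.7 - 7.5 = 7.2
min_reach = max(0, 7.5 - 7.2) = max(0, 0.3) = 0.3

Answer: 0.3000 14.7000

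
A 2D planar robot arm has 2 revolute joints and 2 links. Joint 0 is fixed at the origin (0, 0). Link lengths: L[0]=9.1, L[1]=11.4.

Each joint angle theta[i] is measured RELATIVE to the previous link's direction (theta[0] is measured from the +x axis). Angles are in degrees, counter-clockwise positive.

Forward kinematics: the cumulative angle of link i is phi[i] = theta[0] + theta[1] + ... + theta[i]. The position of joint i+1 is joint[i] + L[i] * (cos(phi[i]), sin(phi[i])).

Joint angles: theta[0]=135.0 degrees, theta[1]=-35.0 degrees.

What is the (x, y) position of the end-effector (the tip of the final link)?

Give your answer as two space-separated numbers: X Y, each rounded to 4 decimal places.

Answer: -8.4143 17.6615

Derivation:
joint[0] = (0.0000, 0.0000)  (base)
link 0: phi[0] = 135 = 135 deg
  cos(135 deg) = -0.7071, sin(135 deg) = 0.7071
  joint[1] = (0.0000, 0.0000) + 9.1 * (-0.7071, 0.7071) = (0.0000 + -6.4347, 0.0000 + 6.4347) = (-6.4347, 6.4347)
link 1: phi[1] = 135 + -35 = 100 deg
  cos(100 deg) = -0.1736, sin(100 deg) = 0.9848
  joint[2] = (-6.4347, 6.4347) + 11.4 * (-0.1736, 0.9848) = (-6.4347 + -1.9796, 6.4347 + 11.2268) = (-8.4143, 17.6615)
End effector: (-8.4143, 17.6615)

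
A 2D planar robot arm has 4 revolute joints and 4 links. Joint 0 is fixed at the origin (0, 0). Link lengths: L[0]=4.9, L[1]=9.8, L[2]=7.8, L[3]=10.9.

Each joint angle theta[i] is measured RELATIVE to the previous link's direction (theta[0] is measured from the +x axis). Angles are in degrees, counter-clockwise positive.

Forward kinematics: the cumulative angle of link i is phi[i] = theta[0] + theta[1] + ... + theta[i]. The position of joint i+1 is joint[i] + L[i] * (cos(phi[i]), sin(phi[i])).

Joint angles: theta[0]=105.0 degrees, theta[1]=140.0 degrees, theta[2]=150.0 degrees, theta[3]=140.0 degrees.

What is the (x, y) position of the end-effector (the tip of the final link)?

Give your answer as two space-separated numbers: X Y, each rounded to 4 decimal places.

joint[0] = (0.0000, 0.0000)  (base)
link 0: phi[0] = 105 = 105 deg
  cos(105 deg) = -0.2588, sin(105 deg) = 0.9659
  joint[1] = (0.0000, 0.0000) + 4.9 * (-0.2588, 0.9659) = (0.0000 + -1.2682, 0.0000 + 4.7330) = (-1.2682, 4.7330)
link 1: phi[1] = 105 + 140 = 245 deg
  cos(245 deg) = -0.4226, sin(245 deg) = -0.9063
  joint[2] = (-1.2682, 4.7330) + 9.8 * (-0.4226, -0.9063) = (-1.2682 + -4.1417, 4.7330 + -8.8818) = (-5.4099, -4.1488)
link 2: phi[2] = 105 + 140 + 150 = 395 deg
  cos(395 deg) = 0.8192, sin(395 deg) = 0.5736
  joint[3] = (-5.4099, -4.1488) + 7.8 * (0.8192, 0.5736) = (-5.4099 + 6.3894, -4.1488 + 4.4739) = (0.9795, 0.3251)
link 3: phi[3] = 105 + 140 + 150 + 140 = 535 deg
  cos(535 deg) = -0.9962, sin(535 deg) = 0.0872
  joint[4] = (0.9795, 0.3251) + 10.9 * (-0.9962, 0.0872) = (0.9795 + -10.8585, 0.3251 + 0.9500) = (-9.8790, 1.2751)
End effector: (-9.8790, 1.2751)

Answer: -9.8790 1.2751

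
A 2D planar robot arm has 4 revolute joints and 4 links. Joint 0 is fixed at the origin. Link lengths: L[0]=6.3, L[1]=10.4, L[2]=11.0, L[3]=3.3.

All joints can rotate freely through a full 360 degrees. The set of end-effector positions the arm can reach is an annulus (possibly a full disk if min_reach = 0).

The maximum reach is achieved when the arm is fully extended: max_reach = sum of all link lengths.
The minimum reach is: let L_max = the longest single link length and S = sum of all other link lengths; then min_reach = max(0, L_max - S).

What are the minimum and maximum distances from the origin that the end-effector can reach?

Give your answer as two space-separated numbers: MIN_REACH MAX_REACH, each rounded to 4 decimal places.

Link lengths: [6.3, 10.4, 11.0, 3.3]
max_reach = 6.3 + 10.4 + 11 + 3.3 = 31
L_max = max([6.3, 10.4, 11.0, 3.3]) = 11
S (sum of others) = 31 - 11 = 20
min_reach = max(0, 11 - 20) = max(0, -9) = 0

Answer: 0.0000 31.0000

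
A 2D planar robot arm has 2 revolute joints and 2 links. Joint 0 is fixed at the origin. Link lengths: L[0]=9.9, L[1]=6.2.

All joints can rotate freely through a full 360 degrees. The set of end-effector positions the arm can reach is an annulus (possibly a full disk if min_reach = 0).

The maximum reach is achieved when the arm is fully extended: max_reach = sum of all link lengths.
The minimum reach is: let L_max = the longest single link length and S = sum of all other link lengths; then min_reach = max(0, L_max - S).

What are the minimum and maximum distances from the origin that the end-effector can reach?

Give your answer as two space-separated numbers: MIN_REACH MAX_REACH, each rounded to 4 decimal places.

Answer: 3.7000 16.1000

Derivation:
Link lengths: [9.9, 6.2]
max_reach = 9.9 + 6.2 = 16.1
L_max = max([9.9, 6.2]) = 9.9
S (sum of others) = 16.1 - 9.9 = 6.2
min_reach = max(0, 9.9 - 6.2) = max(0, 3.7) = 3.7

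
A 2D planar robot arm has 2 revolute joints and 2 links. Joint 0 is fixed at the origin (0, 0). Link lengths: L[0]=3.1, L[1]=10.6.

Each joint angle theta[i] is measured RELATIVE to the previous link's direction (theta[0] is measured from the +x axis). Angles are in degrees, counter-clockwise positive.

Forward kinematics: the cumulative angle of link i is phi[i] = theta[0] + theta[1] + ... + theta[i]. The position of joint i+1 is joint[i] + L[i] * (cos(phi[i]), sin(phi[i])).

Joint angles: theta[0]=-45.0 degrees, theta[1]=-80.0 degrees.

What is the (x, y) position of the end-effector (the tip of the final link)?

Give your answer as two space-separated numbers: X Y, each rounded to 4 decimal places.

joint[0] = (0.0000, 0.0000)  (base)
link 0: phi[0] = -45 = -45 deg
  cos(-45 deg) = 0.7071, sin(-45 deg) = -0.7071
  joint[1] = (0.0000, 0.0000) + 3.1 * (0.7071, -0.7071) = (0.0000 + 2.1920, 0.0000 + -2.1920) = (2.1920, -2.1920)
link 1: phi[1] = -45 + -80 = -125 deg
  cos(-125 deg) = -0.5736, sin(-125 deg) = -0.8192
  joint[2] = (2.1920, -2.1920) + 10.6 * (-0.5736, -0.8192) = (2.1920 + -6.0799, -2.1920 + -8.6830) = (-3.8879, -10.8750)
End effector: (-3.8879, -10.8750)

Answer: -3.8879 -10.8750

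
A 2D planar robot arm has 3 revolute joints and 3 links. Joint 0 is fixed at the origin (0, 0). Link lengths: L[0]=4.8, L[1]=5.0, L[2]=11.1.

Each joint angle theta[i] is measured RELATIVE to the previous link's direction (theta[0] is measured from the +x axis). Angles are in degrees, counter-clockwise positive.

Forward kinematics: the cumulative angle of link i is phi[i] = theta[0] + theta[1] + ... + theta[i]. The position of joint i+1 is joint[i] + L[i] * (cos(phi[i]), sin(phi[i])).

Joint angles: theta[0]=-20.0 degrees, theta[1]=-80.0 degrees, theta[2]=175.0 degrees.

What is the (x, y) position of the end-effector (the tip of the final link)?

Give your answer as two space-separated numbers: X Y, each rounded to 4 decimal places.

Answer: 6.5152 4.1560

Derivation:
joint[0] = (0.0000, 0.0000)  (base)
link 0: phi[0] = -20 = -20 deg
  cos(-20 deg) = 0.9397, sin(-20 deg) = -0.3420
  joint[1] = (0.0000, 0.0000) + 4.8 * (0.9397, -0.3420) = (0.0000 + 4.5105, 0.0000 + -1.6417) = (4.5105, -1.6417)
link 1: phi[1] = -20 + -80 = -100 deg
  cos(-100 deg) = -0.1736, sin(-100 deg) = -0.9848
  joint[2] = (4.5105, -1.6417) + 5 * (-0.1736, -0.9848) = (4.5105 + -0.8682, -1.6417 + -4.9240) = (3.6423, -6.5657)
link 2: phi[2] = -20 + -80 + 175 = 75 deg
  cos(75 deg) = 0.2588, sin(75 deg) = 0.9659
  joint[3] = (3.6423, -6.5657) + 11.1 * (0.2588, 0.9659) = (3.6423 + 2.8729, -6.5657 + 10.7218) = (6.5152, 4.1560)
End effector: (6.5152, 4.1560)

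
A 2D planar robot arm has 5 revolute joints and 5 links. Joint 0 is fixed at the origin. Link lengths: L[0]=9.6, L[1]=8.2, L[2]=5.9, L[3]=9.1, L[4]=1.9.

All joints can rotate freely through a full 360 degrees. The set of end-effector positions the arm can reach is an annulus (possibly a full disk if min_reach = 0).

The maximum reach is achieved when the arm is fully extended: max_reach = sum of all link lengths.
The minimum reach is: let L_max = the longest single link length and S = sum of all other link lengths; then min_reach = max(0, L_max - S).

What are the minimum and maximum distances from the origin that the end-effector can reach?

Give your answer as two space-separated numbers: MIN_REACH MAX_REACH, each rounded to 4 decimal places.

Link lengths: [9.6, 8.2, 5.9, 9.1, 1.9]
max_reach = 9.6 + 8.2 + 5.9 + 9.1 + 1.9 = 34.7
L_max = max([9.6, 8.2, 5.9, 9.1, 1.9]) = 9.6
S (sum of others) = 34.7 - 9.6 = 25.1
min_reach = max(0, 9.6 - 25.1) = max(0, -15.5) = 0

Answer: 0.0000 34.7000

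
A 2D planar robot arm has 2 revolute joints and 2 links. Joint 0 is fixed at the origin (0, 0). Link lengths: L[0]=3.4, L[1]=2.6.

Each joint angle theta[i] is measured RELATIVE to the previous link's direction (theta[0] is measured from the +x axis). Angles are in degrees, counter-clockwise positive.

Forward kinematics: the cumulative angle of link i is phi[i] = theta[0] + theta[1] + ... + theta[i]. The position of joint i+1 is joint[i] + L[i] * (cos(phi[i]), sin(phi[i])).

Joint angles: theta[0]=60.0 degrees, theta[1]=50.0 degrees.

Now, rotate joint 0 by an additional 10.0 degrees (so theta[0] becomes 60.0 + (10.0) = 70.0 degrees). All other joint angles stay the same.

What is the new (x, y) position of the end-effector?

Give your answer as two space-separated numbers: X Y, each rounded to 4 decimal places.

joint[0] = (0.0000, 0.0000)  (base)
link 0: phi[0] = 70 = 70 deg
  cos(70 deg) = 0.3420, sin(70 deg) = 0.9397
  joint[1] = (0.0000, 0.0000) + 3.4 * (0.3420, 0.9397) = (0.0000 + 1.1629, 0.0000 + 3.1950) = (1.1629, 3.1950)
link 1: phi[1] = 70 + 50 = 120 deg
  cos(120 deg) = -0.5000, sin(120 deg) = 0.8660
  joint[2] = (1.1629, 3.1950) + 2.6 * (-0.5000, 0.8660) = (1.1629 + -1.3000, 3.1950 + 2.2517) = (-0.1371, 5.4466)
End effector: (-0.1371, 5.4466)

Answer: -0.1371 5.4466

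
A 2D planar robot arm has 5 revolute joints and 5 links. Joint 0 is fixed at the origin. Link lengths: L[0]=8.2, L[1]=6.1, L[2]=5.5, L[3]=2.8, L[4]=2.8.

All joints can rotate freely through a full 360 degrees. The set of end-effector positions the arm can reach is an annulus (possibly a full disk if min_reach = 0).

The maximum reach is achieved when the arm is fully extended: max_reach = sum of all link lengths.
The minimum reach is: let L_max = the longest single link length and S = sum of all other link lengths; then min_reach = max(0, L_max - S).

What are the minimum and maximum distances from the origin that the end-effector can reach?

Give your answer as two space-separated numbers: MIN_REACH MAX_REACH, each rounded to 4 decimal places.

Link lengths: [8.2, 6.1, 5.5, 2.8, 2.8]
max_reach = 8.2 + 6.1 + 5.5 + 2.8 + 2.8 = 25.4
L_max = max([8.2, 6.1, 5.5, 2.8, 2.8]) = 8.2
S (sum of others) = 25.4 - 8.2 = 17.2
min_reach = max(0, 8.2 - 17.2) = max(0, -9) = 0

Answer: 0.0000 25.4000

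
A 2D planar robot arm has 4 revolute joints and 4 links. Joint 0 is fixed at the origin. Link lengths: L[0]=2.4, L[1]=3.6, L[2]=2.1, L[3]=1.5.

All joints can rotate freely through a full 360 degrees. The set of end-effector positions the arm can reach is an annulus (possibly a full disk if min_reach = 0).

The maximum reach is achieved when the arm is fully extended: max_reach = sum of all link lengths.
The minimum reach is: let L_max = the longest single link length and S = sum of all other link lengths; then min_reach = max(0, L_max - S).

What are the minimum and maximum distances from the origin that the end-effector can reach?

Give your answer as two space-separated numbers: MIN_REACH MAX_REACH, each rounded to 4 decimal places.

Answer: 0.0000 9.6000

Derivation:
Link lengths: [2.4, 3.6, 2.1, 1.5]
max_reach = 2.4 + 3.6 + 2.1 + 1.5 = 9.6
L_max = max([2.4, 3.6, 2.1, 1.5]) = 3.6
S (sum of others) = 9.6 - 3.6 = 6
min_reach = max(0, 3.6 - 6) = max(0, -2.4) = 0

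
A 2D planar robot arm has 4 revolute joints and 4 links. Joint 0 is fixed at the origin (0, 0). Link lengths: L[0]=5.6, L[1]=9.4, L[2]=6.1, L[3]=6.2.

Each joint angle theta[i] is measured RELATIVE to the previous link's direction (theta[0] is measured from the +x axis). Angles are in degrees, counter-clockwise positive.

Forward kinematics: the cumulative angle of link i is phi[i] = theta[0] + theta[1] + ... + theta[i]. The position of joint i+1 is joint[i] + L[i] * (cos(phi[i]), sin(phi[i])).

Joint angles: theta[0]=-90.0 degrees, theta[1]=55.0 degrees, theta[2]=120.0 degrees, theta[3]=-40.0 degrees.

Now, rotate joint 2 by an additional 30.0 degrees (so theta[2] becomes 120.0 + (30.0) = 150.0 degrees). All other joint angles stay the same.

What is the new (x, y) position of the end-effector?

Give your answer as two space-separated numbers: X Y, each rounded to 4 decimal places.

Answer: 6.7267 0.5256

Derivation:
joint[0] = (0.0000, 0.0000)  (base)
link 0: phi[0] = -90 = -90 deg
  cos(-90 deg) = 0.0000, sin(-90 deg) = -1.0000
  joint[1] = (0.0000, 0.0000) + 5.6 * (0.0000, -1.0000) = (0.0000 + 0.0000, 0.0000 + -5.6000) = (0.0000, -5.6000)
link 1: phi[1] = -90 + 55 = -35 deg
  cos(-35 deg) = 0.8192, sin(-35 deg) = -0.5736
  joint[2] = (0.0000, -5.6000) + 9.4 * (0.8192, -0.5736) = (0.0000 + 7.7000, -5.6000 + -5.3916) = (7.7000, -10.9916)
link 2: phi[2] = -90 + 55 + 150 = 115 deg
  cos(115 deg) = -0.4226, sin(115 deg) = 0.9063
  joint[3] = (7.7000, -10.9916) + 6.1 * (-0.4226, 0.9063) = (7.7000 + -2.5780, -10.9916 + 5.5285) = (5.1221, -5.4631)
link 3: phi[3] = -90 + 55 + 150 + -40 = 75 deg
  cos(75 deg) = 0.2588, sin(75 deg) = 0.9659
  joint[4] = (5.1221, -5.4631) + 6.2 * (0.2588, 0.9659) = (5.1221 + 1.6047, -5.4631 + 5.9887) = (6.7267, 0.5256)
End effector: (6.7267, 0.5256)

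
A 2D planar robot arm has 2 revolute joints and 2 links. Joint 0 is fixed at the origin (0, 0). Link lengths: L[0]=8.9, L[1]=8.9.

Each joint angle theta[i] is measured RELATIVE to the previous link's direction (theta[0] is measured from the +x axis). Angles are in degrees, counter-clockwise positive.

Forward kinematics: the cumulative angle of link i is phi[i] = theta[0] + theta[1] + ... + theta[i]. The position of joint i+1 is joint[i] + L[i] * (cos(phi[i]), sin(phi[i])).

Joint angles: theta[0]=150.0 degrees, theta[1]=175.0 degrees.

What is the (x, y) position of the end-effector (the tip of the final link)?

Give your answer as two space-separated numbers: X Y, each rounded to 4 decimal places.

joint[0] = (0.0000, 0.0000)  (base)
link 0: phi[0] = 150 = 150 deg
  cos(150 deg) = -0.8660, sin(150 deg) = 0.5000
  joint[1] = (0.0000, 0.0000) + 8.9 * (-0.8660, 0.5000) = (0.0000 + -7.7076, 0.0000 + 4.4500) = (-7.7076, 4.4500)
link 1: phi[1] = 150 + 175 = 325 deg
  cos(325 deg) = 0.8192, sin(325 deg) = -0.5736
  joint[2] = (-7.7076, 4.4500) + 8.9 * (0.8192, -0.5736) = (-7.7076 + 7.2905, 4.4500 + -5.1048) = (-0.4172, -0.6548)
End effector: (-0.4172, -0.6548)

Answer: -0.4172 -0.6548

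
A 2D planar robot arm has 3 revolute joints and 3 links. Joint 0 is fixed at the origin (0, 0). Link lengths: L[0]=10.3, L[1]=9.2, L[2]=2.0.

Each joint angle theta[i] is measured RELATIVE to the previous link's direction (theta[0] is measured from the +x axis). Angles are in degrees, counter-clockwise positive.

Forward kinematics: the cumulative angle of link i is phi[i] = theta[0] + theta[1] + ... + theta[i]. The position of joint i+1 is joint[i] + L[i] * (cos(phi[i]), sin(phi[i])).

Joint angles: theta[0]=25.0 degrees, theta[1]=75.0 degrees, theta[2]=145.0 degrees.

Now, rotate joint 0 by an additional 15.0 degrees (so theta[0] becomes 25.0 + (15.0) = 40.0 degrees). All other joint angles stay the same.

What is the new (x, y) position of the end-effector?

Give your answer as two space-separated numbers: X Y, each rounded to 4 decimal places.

Answer: 3.6549 12.9891

Derivation:
joint[0] = (0.0000, 0.0000)  (base)
link 0: phi[0] = 40 = 40 deg
  cos(40 deg) = 0.7660, sin(40 deg) = 0.6428
  joint[1] = (0.0000, 0.0000) + 10.3 * (0.7660, 0.6428) = (0.0000 + 7.8903, 0.0000 + 6.6207) = (7.8903, 6.6207)
link 1: phi[1] = 40 + 75 = 115 deg
  cos(115 deg) = -0.4226, sin(115 deg) = 0.9063
  joint[2] = (7.8903, 6.6207) + 9.2 * (-0.4226, 0.9063) = (7.8903 + -3.8881, 6.6207 + 8.3380) = (4.0022, 14.9587)
link 2: phi[2] = 40 + 75 + 145 = 260 deg
  cos(260 deg) = -0.1736, sin(260 deg) = -0.9848
  joint[3] = (4.0022, 14.9587) + 2 * (-0.1736, -0.9848) = (4.0022 + -0.3473, 14.9587 + -1.9696) = (3.6549, 12.9891)
End effector: (3.6549, 12.9891)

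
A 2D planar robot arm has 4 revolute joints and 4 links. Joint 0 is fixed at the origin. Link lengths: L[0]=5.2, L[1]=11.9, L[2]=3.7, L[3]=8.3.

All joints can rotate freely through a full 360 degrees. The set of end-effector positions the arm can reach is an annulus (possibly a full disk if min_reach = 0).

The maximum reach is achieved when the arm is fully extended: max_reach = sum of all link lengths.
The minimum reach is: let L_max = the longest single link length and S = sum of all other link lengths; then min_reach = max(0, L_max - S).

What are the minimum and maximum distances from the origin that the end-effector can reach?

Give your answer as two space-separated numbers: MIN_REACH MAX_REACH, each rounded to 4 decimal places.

Answer: 0.0000 29.1000

Derivation:
Link lengths: [5.2, 11.9, 3.7, 8.3]
max_reach = 5.2 + 11.9 + 3.7 + 8.3 = 29.1
L_max = max([5.2, 11.9, 3.7, 8.3]) = 11.9
S (sum of others) = 29.1 - 11.9 = 17.2
min_reach = max(0, 11.9 - 17.2) = max(0, -5.3) = 0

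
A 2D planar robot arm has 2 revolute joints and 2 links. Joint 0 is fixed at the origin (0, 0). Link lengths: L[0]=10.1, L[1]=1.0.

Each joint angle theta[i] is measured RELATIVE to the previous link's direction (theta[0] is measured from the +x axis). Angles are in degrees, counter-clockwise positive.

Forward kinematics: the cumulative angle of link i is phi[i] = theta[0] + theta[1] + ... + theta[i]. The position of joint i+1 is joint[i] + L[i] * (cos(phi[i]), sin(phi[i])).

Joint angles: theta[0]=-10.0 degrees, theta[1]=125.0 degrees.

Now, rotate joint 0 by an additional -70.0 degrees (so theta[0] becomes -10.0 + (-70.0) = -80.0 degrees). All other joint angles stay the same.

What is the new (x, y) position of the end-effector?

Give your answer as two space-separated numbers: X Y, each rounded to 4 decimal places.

joint[0] = (0.0000, 0.0000)  (base)
link 0: phi[0] = -80 = -80 deg
  cos(-80 deg) = 0.1736, sin(-80 deg) = -0.9848
  joint[1] = (0.0000, 0.0000) + 10.1 * (0.1736, -0.9848) = (0.0000 + 1.7538, 0.0000 + -9.9466) = (1.7538, -9.9466)
link 1: phi[1] = -80 + 125 = 45 deg
  cos(45 deg) = 0.7071, sin(45 deg) = 0.7071
  joint[2] = (1.7538, -9.9466) + 1 * (0.7071, 0.7071) = (1.7538 + 0.7071, -9.9466 + 0.7071) = (2.4610, -9.2395)
End effector: (2.4610, -9.2395)

Answer: 2.4610 -9.2395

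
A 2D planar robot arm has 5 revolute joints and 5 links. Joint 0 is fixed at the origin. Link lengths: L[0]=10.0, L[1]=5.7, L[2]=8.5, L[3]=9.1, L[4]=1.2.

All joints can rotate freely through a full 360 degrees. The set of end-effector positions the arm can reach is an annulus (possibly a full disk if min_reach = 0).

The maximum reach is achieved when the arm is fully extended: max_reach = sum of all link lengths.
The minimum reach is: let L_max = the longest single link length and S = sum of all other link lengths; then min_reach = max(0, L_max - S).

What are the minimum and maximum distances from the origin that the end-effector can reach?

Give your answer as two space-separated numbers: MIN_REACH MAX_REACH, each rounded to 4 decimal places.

Link lengths: [10.0, 5.7, 8.5, 9.1, 1.2]
max_reach = 10 + 5.7 + 8.5 + 9.1 + 1.2 = 34.5
L_max = max([10.0, 5.7, 8.5, 9.1, 1.2]) = 10
S (sum of others) = 34.5 - 10 = 24.5
min_reach = max(0, 10 - 24.5) = max(0, -14.5) = 0

Answer: 0.0000 34.5000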